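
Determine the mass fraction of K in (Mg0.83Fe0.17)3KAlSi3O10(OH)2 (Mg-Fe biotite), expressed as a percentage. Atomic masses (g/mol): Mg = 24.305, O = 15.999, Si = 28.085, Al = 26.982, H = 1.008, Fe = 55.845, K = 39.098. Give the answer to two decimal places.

9.02 mass %

Molar mass of (Mg0.83Fe0.17)3KAlSi3O10(OH)2: 2.49×24.305 + 0.51×55.845 + 1×39.098 + 1×26.982 + 3×28.085 + 12×15.999 + 2×1.008 = 433.339 g/mol.
Mass of K per formula unit: 1 × 39.098 = 39.098 g.
Weight fraction K = 39.098 / 433.339 = 0.0902.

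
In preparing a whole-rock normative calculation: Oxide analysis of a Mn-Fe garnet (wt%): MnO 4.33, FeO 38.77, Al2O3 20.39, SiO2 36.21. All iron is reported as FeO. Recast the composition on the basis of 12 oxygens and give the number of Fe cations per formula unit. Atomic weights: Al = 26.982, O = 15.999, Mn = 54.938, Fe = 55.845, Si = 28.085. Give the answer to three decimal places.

4.33 wt% MnO ÷ 70.937 g/mol = 0.06104 mol, giving 0.06104 Mn and 0.06104 O.
38.77 wt% FeO ÷ 71.844 g/mol = 0.53964 mol, giving 0.53964 Fe and 0.53964 O.
20.39 wt% Al2O3 ÷ 101.961 g/mol = 0.19998 mol, giving 0.39996 Al and 0.59994 O.
36.21 wt% SiO2 ÷ 60.083 g/mol = 0.60267 mol, giving 0.60267 Si and 1.20534 O.
Oxygen sums to 2.40596; scaling by 12/2.40596 = 4.98761 puts the formula on 12 O.
Fe: 0.53964 × 4.98761 = 2.692 atoms per formula unit.

2.692 Fe apfu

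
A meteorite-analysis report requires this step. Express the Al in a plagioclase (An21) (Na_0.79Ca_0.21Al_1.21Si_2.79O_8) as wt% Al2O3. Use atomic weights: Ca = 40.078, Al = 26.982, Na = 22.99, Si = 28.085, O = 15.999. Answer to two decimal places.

23.23 wt%

M(Na_0.79Ca_0.21Al_1.21Si_2.79O_8) = 265.576 g/mol; M(Al2O3) = 101.961 g/mol.
Moles Al2O3 per formula unit = 1.21 Al ÷ 2 = 0.6050.
Al2O3 fraction = (0.6050 × 101.961) / 265.576 = 61.686/265.576 = 0.2323.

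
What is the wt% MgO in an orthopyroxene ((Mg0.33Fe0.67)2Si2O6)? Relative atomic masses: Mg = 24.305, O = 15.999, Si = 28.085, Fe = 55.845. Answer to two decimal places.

Formula mass = 243.038 g/mol.
0.66 Mg → 0.6600 mol MgO per formula unit; M(MgO) = 40.304, so MgO mass = 26.601 g.
26.601/243.038 × 100 = 10.95 wt%.

10.95 wt%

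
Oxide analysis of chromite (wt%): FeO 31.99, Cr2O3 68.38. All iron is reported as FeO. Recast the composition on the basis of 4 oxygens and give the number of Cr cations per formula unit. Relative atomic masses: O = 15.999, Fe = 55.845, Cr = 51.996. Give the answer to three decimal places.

FeO (M=71.844): mol = 0.44527; Fe = 0.44527, O = 0.44527.
Cr2O3 (M=151.989): mol = 0.44990; Cr = 0.89980, O = 1.34970.
ΣO = 1.79497; factor = 4/ΣO = 2.22845.
Cr apfu = 0.89980 × 2.22845 = 2.005.

2.005 Cr apfu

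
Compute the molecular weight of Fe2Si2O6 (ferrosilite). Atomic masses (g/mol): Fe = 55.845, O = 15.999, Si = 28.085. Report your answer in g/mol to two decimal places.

263.85 g/mol

M = 2×55.845 + 2×28.085 + 6×15.999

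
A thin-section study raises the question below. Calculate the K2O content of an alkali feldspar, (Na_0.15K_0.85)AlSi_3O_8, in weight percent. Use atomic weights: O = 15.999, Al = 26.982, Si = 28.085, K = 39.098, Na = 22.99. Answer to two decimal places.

Molar mass of (Na_0.15K_0.85)AlSi_3O_8 = 0.15·22.99 + 0.85·39.098 + 1·26.982 + 3·28.085 + 8·15.999 = 275.911 g/mol.
Each formula unit contains 0.85 K, equivalent to 0.85/2 = 0.4250 mol K2O.
M(K2O) = 2×39.098 + 1×15.999 = 94.195 g/mol.
Mass of K2O per formula unit = 0.4250 × 94.195 = 40.033 g.
K2O wt% = 40.033 / 275.911 × 100 = 14.51%.

14.51 wt%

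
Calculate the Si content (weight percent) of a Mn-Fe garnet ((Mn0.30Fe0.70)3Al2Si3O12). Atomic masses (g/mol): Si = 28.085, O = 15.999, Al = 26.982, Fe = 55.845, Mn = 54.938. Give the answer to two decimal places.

16.96 weight percent

Formula mass = 0.90·54.938 + 2.10·55.845 + 2·26.982 + 3·28.085 + 12·15.999 = 496.926 g/mol, of which 84.255 g is Si.
So Si makes up 84.255/496.926 = 0.1696 of the mass, i.e. 16.96%.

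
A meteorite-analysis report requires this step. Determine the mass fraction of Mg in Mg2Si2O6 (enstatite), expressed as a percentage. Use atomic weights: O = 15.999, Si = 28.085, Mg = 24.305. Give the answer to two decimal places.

24.21 wt%

Formula mass = 2×24.305 + 2×28.085 + 6×15.999 = 200.774 g/mol, of which 48.610 g is Mg.
So Mg makes up 48.610/200.774 = 0.2421 of the mass, i.e. 24.21%.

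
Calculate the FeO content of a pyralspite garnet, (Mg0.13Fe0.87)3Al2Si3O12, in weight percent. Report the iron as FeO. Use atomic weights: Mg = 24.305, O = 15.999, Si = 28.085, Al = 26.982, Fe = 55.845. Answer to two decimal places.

38.63 wt%

Formula mass = 485.441 g/mol.
2.61 Fe → 2.6100 mol FeO per formula unit; M(FeO) = 71.844, so FeO mass = 187.513 g.
187.513/485.441 × 100 = 38.63 wt%.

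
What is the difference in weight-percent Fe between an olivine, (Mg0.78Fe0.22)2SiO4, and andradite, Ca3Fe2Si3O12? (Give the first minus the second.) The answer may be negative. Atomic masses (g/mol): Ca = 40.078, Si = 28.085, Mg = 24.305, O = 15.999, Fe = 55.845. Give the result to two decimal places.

-6.08 percentage points

M((Mg0.78Fe0.22)2SiO4) = 154.569 g/mol, so wt% Fe = 24.572/154.569 × 100 = 15.90%.
M(Ca3Fe2Si3O12) = 508.167 g/mol, so wt% Fe = 111.690/508.167 × 100 = 21.98%.
15.90 − 21.98 = -6.08 pp.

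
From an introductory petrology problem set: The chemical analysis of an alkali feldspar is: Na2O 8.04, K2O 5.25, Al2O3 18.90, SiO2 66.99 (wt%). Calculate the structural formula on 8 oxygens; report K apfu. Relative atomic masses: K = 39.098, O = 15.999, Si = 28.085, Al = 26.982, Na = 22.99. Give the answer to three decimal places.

Na2O: 8.04/61.979 = 0.12972 mol → 0.25944 mol Na, 0.12972 mol O.
K2O: 5.25/94.195 = 0.05574 mol → 0.11148 mol K, 0.05574 mol O.
Al2O3: 18.90/101.961 = 0.18536 mol → 0.37072 mol Al, 0.55608 mol O.
SiO2: 66.99/60.083 = 1.11496 mol → 1.11496 mol Si, 2.22992 mol O.
Total oxygen = 2.97146 mol. Normalization factor = 8/2.97146 = 2.69228.
K per 8 O = 0.11148 × 2.69228 = 0.300.

0.300 K apfu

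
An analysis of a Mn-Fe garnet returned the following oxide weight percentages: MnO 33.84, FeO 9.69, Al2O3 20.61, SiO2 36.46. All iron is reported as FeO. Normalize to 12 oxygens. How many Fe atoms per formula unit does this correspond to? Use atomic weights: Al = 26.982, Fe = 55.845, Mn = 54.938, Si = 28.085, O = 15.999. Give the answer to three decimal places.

0.666 Fe apfu

MnO (M=70.937): mol = 0.47704; Mn = 0.47704, O = 0.47704.
FeO (M=71.844): mol = 0.13488; Fe = 0.13488, O = 0.13488.
Al2O3 (M=101.961): mol = 0.20214; Al = 0.40428, O = 0.60642.
SiO2 (M=60.083): mol = 0.60683; Si = 0.60683, O = 1.21366.
ΣO = 2.43200; factor = 12/ΣO = 4.93421.
Fe apfu = 0.13488 × 4.93421 = 0.666.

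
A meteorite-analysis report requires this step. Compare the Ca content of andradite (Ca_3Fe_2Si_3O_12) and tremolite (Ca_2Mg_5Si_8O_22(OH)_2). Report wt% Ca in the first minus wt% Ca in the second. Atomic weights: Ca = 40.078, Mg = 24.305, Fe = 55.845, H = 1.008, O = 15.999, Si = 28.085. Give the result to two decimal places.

First mineral: 120.234 g Ca in 508.167 g formula = 23.66 wt% Ca.
Second mineral: 80.156 g Ca in 812.353 g formula = 9.87 wt% Ca.
23.66% − 9.87% gives a difference of 13.79 percentage points.

13.79 percentage points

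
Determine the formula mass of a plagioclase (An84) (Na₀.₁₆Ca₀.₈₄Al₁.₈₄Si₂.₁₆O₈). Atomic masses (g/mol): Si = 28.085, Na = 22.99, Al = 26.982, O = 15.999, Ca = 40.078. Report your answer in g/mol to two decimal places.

M = 0.16*22.99 + 0.84*40.078 + 1.84*26.982 + 2.16*28.085 + 8*15.999

275.65 g/mol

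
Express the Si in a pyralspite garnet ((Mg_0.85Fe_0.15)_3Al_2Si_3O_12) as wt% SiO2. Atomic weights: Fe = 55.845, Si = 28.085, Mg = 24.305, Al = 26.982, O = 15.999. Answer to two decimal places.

43.19 wt%

Formula mass = 417.315 g/mol.
3 Si → 3.0000 mol SiO2 per formula unit; M(SiO2) = 60.083, so SiO2 mass = 180.249 g.
180.249/417.315 × 100 = 43.19 wt%.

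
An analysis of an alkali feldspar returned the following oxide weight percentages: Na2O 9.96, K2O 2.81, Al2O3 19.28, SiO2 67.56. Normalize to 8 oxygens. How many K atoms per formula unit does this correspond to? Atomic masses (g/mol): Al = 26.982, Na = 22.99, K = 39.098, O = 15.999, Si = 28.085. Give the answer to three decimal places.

0.159 K apfu

Na2O (M=61.979): mol = 0.16070; Na = 0.32140, O = 0.16070.
K2O (M=94.195): mol = 0.02983; K = 0.05966, O = 0.02983.
Al2O3 (M=101.961): mol = 0.18909; Al = 0.37818, O = 0.56727.
SiO2 (M=60.083): mol = 1.12444; Si = 1.12444, O = 2.24888.
ΣO = 3.00668; factor = 8/ΣO = 2.66074.
K apfu = 0.05966 × 2.66074 = 0.159.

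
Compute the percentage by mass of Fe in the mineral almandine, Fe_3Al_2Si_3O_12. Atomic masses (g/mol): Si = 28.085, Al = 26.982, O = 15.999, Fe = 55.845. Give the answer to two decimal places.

M(Fe_3Al_2Si_3O_12) = 497.742 g/mol.
Fe contributes 3 × 55.845 = 167.535 g per mole.
167.535/497.742 = 0.3366 → 33.66%.

33.66 wt%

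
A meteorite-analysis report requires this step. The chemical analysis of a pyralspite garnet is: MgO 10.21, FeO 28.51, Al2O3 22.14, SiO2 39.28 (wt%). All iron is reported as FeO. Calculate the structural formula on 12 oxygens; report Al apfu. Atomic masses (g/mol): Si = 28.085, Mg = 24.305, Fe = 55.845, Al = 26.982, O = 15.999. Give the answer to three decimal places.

MgO (M=40.304): mol = 0.25332; Mg = 0.25332, O = 0.25332.
FeO (M=71.844): mol = 0.39683; Fe = 0.39683, O = 0.39683.
Al2O3 (M=101.961): mol = 0.21714; Al = 0.43428, O = 0.65142.
SiO2 (M=60.083): mol = 0.65376; Si = 0.65376, O = 1.30752.
ΣO = 2.60909; factor = 12/ΣO = 4.59930.
Al apfu = 0.43428 × 4.59930 = 1.997.

1.997 Al apfu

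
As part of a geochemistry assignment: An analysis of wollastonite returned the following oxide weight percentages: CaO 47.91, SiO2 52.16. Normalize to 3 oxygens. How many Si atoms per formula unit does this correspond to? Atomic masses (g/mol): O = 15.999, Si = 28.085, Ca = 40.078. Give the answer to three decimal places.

CaO (M=56.077): mol = 0.85436; Ca = 0.85436, O = 0.85436.
SiO2 (M=60.083): mol = 0.86813; Si = 0.86813, O = 1.73626.
ΣO = 2.59062; factor = 3/ΣO = 1.15802.
Si apfu = 0.86813 × 1.15802 = 1.005.

1.005 Si apfu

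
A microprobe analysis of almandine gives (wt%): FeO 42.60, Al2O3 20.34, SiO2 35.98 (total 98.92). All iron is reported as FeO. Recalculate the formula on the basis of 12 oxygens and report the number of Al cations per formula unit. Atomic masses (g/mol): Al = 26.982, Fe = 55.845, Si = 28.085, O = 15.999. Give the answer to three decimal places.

2.004 Al apfu

FeO: 42.60/71.844 = 0.59295 mol → 0.59295 mol Fe, 0.59295 mol O.
Al2O3: 20.34/101.961 = 0.19949 mol → 0.39898 mol Al, 0.59847 mol O.
SiO2: 35.98/60.083 = 0.59884 mol → 0.59884 mol Si, 1.19768 mol O.
Total oxygen = 2.38910 mol. Normalization factor = 12/2.38910 = 5.02281.
Al per 12 O = 0.39898 × 5.02281 = 2.004.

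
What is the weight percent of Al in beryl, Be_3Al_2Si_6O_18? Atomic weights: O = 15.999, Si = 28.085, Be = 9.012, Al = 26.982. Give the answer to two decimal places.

M(Be_3Al_2Si_6O_18) = 537.492 g/mol.
Al contributes 2 × 26.982 = 53.964 g per mole.
53.964/537.492 = 0.1004 → 10.04%.

10.04 mass %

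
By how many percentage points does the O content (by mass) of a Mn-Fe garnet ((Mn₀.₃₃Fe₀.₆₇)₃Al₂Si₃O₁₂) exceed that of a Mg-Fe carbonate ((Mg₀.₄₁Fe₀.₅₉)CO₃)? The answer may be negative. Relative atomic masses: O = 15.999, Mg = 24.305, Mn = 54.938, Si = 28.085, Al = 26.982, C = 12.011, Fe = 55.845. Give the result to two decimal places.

First mineral: 191.988 g O in 496.844 g formula = 38.64 wt% O.
Second mineral: 47.997 g O in 102.922 g formula = 46.63 wt% O.
38.64% − 46.63% gives a difference of -7.99 percentage points.

-7.99 percentage points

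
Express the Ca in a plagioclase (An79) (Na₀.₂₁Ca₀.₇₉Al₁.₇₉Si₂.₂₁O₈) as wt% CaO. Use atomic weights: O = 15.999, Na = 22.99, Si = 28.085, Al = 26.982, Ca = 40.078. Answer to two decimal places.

16.12 wt%

M(Na₀.₂₁Ca₀.₇₉Al₁.₇₉Si₂.₂₁O₈) = 274.847 g/mol; M(CaO) = 56.077 g/mol.
Moles CaO per formula unit = 0.79 Ca ÷ 1 = 0.7900.
CaO fraction = (0.7900 × 56.077) / 274.847 = 44.301/274.847 = 0.1612.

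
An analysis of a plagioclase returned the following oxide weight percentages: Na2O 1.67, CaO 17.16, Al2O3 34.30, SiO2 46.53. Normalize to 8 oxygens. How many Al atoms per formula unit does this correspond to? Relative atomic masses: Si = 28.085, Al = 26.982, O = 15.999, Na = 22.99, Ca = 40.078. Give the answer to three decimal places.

Na2O: 1.67/61.979 = 0.02694 mol → 0.05388 mol Na, 0.02694 mol O.
CaO: 17.16/56.077 = 0.30601 mol → 0.30601 mol Ca, 0.30601 mol O.
Al2O3: 34.30/101.961 = 0.33640 mol → 0.67280 mol Al, 1.00920 mol O.
SiO2: 46.53/60.083 = 0.77443 mol → 0.77443 mol Si, 1.54886 mol O.
Total oxygen = 2.89101 mol. Normalization factor = 8/2.89101 = 2.76720.
Al per 8 O = 0.67280 × 2.76720 = 1.862.

1.862 Al apfu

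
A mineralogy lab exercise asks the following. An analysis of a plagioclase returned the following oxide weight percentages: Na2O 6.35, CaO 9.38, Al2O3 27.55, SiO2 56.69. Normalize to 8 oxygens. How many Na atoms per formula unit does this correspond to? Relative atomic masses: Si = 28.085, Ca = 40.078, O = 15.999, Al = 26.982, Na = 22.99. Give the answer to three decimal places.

0.552 Na apfu

Na2O: 6.35/61.979 = 0.10245 mol → 0.20490 mol Na, 0.10245 mol O.
CaO: 9.38/56.077 = 0.16727 mol → 0.16727 mol Ca, 0.16727 mol O.
Al2O3: 27.55/101.961 = 0.27020 mol → 0.54040 mol Al, 0.81060 mol O.
SiO2: 56.69/60.083 = 0.94353 mol → 0.94353 mol Si, 1.88706 mol O.
Total oxygen = 2.96738 mol. Normalization factor = 8/2.96738 = 2.69598.
Na per 8 O = 0.20490 × 2.69598 = 0.552.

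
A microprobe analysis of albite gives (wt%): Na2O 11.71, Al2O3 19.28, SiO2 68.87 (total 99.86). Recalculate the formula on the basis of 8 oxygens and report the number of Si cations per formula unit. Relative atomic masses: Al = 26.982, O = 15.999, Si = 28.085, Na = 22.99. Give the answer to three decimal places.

3.008 Si apfu

Na2O: 11.71/61.979 = 0.18893 mol → 0.37786 mol Na, 0.18893 mol O.
Al2O3: 19.28/101.961 = 0.18909 mol → 0.37818 mol Al, 0.56727 mol O.
SiO2: 68.87/60.083 = 1.14625 mol → 1.14625 mol Si, 2.29250 mol O.
Total oxygen = 3.04870 mol. Normalization factor = 8/3.04870 = 2.62407.
Si per 8 O = 1.14625 × 2.62407 = 3.008.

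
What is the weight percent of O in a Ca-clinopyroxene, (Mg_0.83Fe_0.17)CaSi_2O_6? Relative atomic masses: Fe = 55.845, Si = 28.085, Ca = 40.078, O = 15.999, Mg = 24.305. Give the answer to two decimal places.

43.26 mass %

M((Mg_0.83Fe_0.17)CaSi_2O_6) = 221.909 g/mol.
O contributes 6 × 15.999 = 95.994 g per mole.
95.994/221.909 = 0.4326 → 43.26%.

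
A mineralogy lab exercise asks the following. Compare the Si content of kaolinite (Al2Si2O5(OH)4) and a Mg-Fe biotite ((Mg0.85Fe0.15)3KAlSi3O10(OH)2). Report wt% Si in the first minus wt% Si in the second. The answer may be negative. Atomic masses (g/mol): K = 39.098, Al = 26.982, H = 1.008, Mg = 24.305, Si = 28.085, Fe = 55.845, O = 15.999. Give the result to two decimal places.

Si in Al2Si2O5(OH)4: molar mass 258.157 g/mol; 2×28.085 = 56.170 g → 21.76 wt%.
Si in (Mg0.85Fe0.15)3KAlSi3O10(OH)2: molar mass 431.447 g/mol; 3×28.085 = 84.255 g → 19.53 wt%.
Difference = 21.76 − 19.53 = 2.23 percentage points.

2.23 percentage points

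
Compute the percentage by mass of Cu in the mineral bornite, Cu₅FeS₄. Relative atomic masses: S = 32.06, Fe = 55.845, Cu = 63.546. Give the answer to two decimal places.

M(Cu₅FeS₄) = 501.815 g/mol.
Cu contributes 5 × 63.546 = 317.730 g per mole.
317.730/501.815 = 0.6332 → 63.32%.

63.32 wt%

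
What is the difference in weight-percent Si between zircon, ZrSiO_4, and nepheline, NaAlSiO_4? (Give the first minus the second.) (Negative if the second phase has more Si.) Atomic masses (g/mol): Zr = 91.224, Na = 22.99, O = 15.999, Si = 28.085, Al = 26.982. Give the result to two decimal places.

-4.45 percentage points

M(ZrSiO_4) = 183.305 g/mol, so wt% Si = 28.085/183.305 × 100 = 15.32%.
M(NaAlSiO_4) = 142.053 g/mol, so wt% Si = 28.085/142.053 × 100 = 19.77%.
15.32 − 19.77 = -4.45 pp.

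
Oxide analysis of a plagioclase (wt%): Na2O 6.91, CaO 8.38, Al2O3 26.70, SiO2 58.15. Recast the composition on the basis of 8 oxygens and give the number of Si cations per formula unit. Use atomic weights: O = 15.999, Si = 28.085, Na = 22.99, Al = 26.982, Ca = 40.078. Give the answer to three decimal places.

2.596 Si apfu

Na2O (M=61.979): mol = 0.11149; Na = 0.22298, O = 0.11149.
CaO (M=56.077): mol = 0.14944; Ca = 0.14944, O = 0.14944.
Al2O3 (M=101.961): mol = 0.26186; Al = 0.52372, O = 0.78558.
SiO2 (M=60.083): mol = 0.96783; Si = 0.96783, O = 1.93566.
ΣO = 2.98217; factor = 8/ΣO = 2.68261.
Si apfu = 0.96783 × 2.68261 = 2.596.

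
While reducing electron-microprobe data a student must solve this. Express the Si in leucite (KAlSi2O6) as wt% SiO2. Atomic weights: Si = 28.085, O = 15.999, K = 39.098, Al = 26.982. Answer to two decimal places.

Formula mass = 218.244 g/mol.
2 Si → 2.0000 mol SiO2 per formula unit; M(SiO2) = 60.083, so SiO2 mass = 120.166 g.
120.166/218.244 × 100 = 55.06 wt%.

55.06 wt%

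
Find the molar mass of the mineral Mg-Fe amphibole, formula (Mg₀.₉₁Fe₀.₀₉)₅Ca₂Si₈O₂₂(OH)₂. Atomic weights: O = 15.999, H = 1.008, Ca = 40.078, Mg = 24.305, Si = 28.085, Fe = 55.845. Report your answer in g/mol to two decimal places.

M = 4.55*24.305 + 0.45*55.845 + 2*40.078 + 8*28.085 + 24*15.999 + 2*1.008

826.55 g/mol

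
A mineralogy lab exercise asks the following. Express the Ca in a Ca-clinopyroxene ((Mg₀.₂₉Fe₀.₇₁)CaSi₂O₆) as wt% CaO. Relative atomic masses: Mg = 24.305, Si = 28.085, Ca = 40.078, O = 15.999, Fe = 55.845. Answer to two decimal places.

M((Mg₀.₂₉Fe₀.₇₁)CaSi₂O₆) = 238.940 g/mol; M(CaO) = 56.077 g/mol.
Moles CaO per formula unit = 1 Ca ÷ 1 = 1.0000.
CaO fraction = (1.0000 × 56.077) / 238.940 = 56.077/238.940 = 0.2347.

23.47 wt%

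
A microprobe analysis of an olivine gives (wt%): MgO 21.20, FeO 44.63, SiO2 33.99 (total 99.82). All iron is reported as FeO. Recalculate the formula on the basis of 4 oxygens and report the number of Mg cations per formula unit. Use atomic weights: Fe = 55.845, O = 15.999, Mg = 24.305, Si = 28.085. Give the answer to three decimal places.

0.923 Mg apfu

MgO (M=40.304): mol = 0.52600; Mg = 0.52600, O = 0.52600.
FeO (M=71.844): mol = 0.62121; Fe = 0.62121, O = 0.62121.
SiO2 (M=60.083): mol = 0.56572; Si = 0.56572, O = 1.13144.
ΣO = 2.27865; factor = 4/ΣO = 1.75543.
Mg apfu = 0.52600 × 1.75543 = 0.923.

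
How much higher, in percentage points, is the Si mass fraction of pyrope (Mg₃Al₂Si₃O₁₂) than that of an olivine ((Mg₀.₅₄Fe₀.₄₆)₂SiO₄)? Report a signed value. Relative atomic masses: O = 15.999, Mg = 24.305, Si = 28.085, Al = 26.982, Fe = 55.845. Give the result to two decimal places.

M(Mg₃Al₂Si₃O₁₂) = 403.122 g/mol, so wt% Si = 84.255/403.122 × 100 = 20.90%.
M((Mg₀.₅₄Fe₀.₄₆)₂SiO₄) = 169.708 g/mol, so wt% Si = 28.085/169.708 × 100 = 16.55%.
20.90 − 16.55 = 4.35 pp.

4.35 percentage points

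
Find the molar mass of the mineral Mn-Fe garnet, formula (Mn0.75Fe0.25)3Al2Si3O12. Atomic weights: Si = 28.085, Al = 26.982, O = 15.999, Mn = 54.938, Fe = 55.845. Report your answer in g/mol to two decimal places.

495.70 g/mol

The formula mass is the sum 2.25·54.938 + 0.75·55.845 + 2·26.982 + 3·28.085 + 12·15.999.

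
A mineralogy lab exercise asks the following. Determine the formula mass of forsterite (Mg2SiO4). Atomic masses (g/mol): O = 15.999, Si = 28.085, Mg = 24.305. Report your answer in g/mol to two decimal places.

140.69 g/mol

The formula mass is the sum 2×24.305 + 1×28.085 + 4×15.999.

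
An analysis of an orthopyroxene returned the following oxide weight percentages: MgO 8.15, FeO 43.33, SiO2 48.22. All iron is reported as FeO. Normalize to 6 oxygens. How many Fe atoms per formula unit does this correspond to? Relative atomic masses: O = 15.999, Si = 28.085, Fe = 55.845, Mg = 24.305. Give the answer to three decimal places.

8.15 wt% MgO ÷ 40.304 g/mol = 0.20221 mol, giving 0.20221 Mg and 0.20221 O.
43.33 wt% FeO ÷ 71.844 g/mol = 0.60311 mol, giving 0.60311 Fe and 0.60311 O.
48.22 wt% SiO2 ÷ 60.083 g/mol = 0.80256 mol, giving 0.80256 Si and 1.60512 O.
Oxygen sums to 2.41044; scaling by 6/2.41044 = 2.48917 puts the formula on 6 O.
Fe: 0.60311 × 2.48917 = 1.501 atoms per formula unit.

1.501 Fe apfu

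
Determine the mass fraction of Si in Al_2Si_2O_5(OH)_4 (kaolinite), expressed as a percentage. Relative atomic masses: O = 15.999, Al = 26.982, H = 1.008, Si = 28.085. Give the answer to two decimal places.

M(Al_2Si_2O_5(OH)_4) = 258.157 g/mol.
Si contributes 2 × 28.085 = 56.170 g per mole.
56.170/258.157 = 0.2176 → 21.76%.

21.76 weight percent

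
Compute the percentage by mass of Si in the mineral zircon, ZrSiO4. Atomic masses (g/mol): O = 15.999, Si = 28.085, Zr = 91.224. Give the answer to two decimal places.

Formula mass = 1*91.224 + 1*28.085 + 4*15.999 = 183.305 g/mol, of which 28.085 g is Si.
So Si makes up 28.085/183.305 = 0.1532 of the mass, i.e. 15.32%.

15.32 wt%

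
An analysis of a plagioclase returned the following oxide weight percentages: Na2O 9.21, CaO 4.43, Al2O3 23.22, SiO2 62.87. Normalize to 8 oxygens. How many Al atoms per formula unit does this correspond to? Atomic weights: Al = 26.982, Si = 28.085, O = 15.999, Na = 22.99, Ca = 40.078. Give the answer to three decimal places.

9.21 wt% Na2O ÷ 61.979 g/mol = 0.14860 mol, giving 0.29720 Na and 0.14860 O.
4.43 wt% CaO ÷ 56.077 g/mol = 0.07900 mol, giving 0.07900 Ca and 0.07900 O.
23.22 wt% Al2O3 ÷ 101.961 g/mol = 0.22773 mol, giving 0.45546 Al and 0.68319 O.
62.87 wt% SiO2 ÷ 60.083 g/mol = 1.04639 mol, giving 1.04639 Si and 2.09278 O.
Oxygen sums to 3.00357; scaling by 8/3.00357 = 2.66350 puts the formula on 8 O.
Al: 0.45546 × 2.66350 = 1.213 atoms per formula unit.

1.213 Al apfu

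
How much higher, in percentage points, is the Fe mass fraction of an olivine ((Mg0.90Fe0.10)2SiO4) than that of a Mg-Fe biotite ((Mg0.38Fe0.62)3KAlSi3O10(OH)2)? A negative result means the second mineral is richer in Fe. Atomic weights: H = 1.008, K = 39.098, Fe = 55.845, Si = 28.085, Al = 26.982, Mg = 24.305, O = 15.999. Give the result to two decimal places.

M((Mg0.90Fe0.10)2SiO4) = 146.999 g/mol, so wt% Fe = 11.169/146.999 × 100 = 7.60%.
M((Mg0.38Fe0.62)3KAlSi3O10(OH)2) = 475.918 g/mol, so wt% Fe = 103.872/475.918 × 100 = 21.83%.
7.60 − 21.83 = -14.23 pp.

-14.23 percentage points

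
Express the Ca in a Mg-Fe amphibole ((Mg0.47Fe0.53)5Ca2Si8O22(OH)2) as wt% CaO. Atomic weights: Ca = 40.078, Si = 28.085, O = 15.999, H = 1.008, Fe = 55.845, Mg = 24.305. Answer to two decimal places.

12.52 wt%

Formula mass = 895.934 g/mol.
2 Ca → 2.0000 mol CaO per formula unit; M(CaO) = 56.077, so CaO mass = 112.154 g.
112.154/895.934 × 100 = 12.52 wt%.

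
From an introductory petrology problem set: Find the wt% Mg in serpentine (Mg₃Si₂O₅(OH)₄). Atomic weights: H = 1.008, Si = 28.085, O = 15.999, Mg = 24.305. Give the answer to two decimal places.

Molar mass of Mg₃Si₂O₅(OH)₄: 3×24.305 + 2×28.085 + 9×15.999 + 4×1.008 = 277.108 g/mol.
Mass of Mg per formula unit: 3 × 24.305 = 72.915 g.
Weight fraction Mg = 72.915 / 277.108 = 0.2631.

26.31 wt%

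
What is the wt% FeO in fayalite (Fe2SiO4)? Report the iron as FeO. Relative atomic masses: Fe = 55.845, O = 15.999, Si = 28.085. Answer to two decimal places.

70.51 wt%

Formula mass = 203.771 g/mol.
2 Fe → 2.0000 mol FeO per formula unit; M(FeO) = 71.844, so FeO mass = 143.688 g.
143.688/203.771 × 100 = 70.51 wt%.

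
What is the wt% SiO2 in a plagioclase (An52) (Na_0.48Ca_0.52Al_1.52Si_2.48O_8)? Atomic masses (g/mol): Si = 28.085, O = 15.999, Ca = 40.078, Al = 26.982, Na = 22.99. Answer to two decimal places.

55.08 wt%

Formula mass = 270.531 g/mol.
2.48 Si → 2.4800 mol SiO2 per formula unit; M(SiO2) = 60.083, so SiO2 mass = 149.006 g.
149.006/270.531 × 100 = 55.08 wt%.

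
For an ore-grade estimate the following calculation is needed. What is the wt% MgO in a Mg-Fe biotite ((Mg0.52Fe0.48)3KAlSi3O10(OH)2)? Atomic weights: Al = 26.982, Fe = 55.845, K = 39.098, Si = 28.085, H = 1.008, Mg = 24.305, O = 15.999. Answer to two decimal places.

M((Mg0.52Fe0.48)3KAlSi3O10(OH)2) = 462.672 g/mol; M(MgO) = 40.304 g/mol.
Moles MgO per formula unit = 1.56 Mg ÷ 1 = 1.5600.
MgO fraction = (1.5600 × 40.304) / 462.672 = 62.874/462.672 = 0.1359.

13.59 wt%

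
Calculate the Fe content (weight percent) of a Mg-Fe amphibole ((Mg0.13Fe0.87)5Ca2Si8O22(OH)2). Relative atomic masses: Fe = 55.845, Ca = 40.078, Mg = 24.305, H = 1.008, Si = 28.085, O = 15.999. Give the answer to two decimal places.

Molar mass of (Mg0.13Fe0.87)5Ca2Si8O22(OH)2: 0.65×24.305 + 4.35×55.845 + 2×40.078 + 8×28.085 + 24×15.999 + 2×1.008 = 949.552 g/mol.
Mass of Fe per formula unit: 4.35 × 55.845 = 242.926 g.
Weight fraction Fe = 242.926 / 949.552 = 0.2558.

25.58 weight percent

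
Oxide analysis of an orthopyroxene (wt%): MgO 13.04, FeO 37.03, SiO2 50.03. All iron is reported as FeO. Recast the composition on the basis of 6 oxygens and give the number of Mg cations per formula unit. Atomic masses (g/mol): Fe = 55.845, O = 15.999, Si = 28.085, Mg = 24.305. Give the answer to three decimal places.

0.775 Mg apfu

MgO: 13.04/40.304 = 0.32354 mol → 0.32354 mol Mg, 0.32354 mol O.
FeO: 37.03/71.844 = 0.51542 mol → 0.51542 mol Fe, 0.51542 mol O.
SiO2: 50.03/60.083 = 0.83268 mol → 0.83268 mol Si, 1.66536 mol O.
Total oxygen = 2.50432 mol. Normalization factor = 6/2.50432 = 2.39586.
Mg per 6 O = 0.32354 × 2.39586 = 0.775.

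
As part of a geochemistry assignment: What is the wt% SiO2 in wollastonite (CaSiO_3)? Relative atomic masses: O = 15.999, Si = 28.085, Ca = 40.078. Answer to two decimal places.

M(CaSiO_3) = 116.160 g/mol; M(SiO2) = 60.083 g/mol.
Moles SiO2 per formula unit = 1 Si ÷ 1 = 1.0000.
SiO2 fraction = (1.0000 × 60.083) / 116.160 = 60.083/116.160 = 0.5172.

51.72 wt%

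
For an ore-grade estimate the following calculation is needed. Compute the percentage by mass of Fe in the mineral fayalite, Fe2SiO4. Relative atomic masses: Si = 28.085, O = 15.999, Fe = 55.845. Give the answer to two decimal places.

54.81 weight percent

Formula mass = 2·55.845 + 1·28.085 + 4·15.999 = 203.771 g/mol, of which 111.690 g is Fe.
So Fe makes up 111.690/203.771 = 0.5481 of the mass, i.e. 54.81%.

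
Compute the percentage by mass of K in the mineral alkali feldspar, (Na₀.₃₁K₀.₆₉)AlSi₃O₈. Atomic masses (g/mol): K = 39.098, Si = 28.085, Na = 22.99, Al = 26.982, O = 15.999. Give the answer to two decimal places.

Molar mass of (Na₀.₃₁K₀.₆₉)AlSi₃O₈: 0.31·22.99 + 0.69·39.098 + 1·26.982 + 3·28.085 + 8·15.999 = 273.334 g/mol.
Mass of K per formula unit: 0.69 × 39.098 = 26.978 g.
Weight fraction K = 26.978 / 273.334 = 0.0987.

9.87 wt%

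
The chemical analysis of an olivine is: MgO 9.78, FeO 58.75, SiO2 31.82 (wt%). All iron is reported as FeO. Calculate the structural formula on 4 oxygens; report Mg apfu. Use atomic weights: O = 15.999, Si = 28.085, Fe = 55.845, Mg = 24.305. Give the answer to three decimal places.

9.78 wt% MgO ÷ 40.304 g/mol = 0.24266 mol, giving 0.24266 Mg and 0.24266 O.
58.75 wt% FeO ÷ 71.844 g/mol = 0.81774 mol, giving 0.81774 Fe and 0.81774 O.
31.82 wt% SiO2 ÷ 60.083 g/mol = 0.52960 mol, giving 0.52960 Si and 1.05920 O.
Oxygen sums to 2.11960; scaling by 4/2.11960 = 1.88715 puts the formula on 4 O.
Mg: 0.24266 × 1.88715 = 0.458 atoms per formula unit.

0.458 Mg apfu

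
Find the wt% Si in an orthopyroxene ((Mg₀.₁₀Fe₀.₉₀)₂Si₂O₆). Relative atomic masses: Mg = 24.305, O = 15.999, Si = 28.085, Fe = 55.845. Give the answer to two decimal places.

Molar mass of (Mg₀.₁₀Fe₀.₉₀)₂Si₂O₆: 0.20*24.305 + 1.80*55.845 + 2*28.085 + 6*15.999 = 257.546 g/mol.
Mass of Si per formula unit: 2 × 28.085 = 56.170 g.
Weight fraction Si = 56.170 / 257.546 = 0.2181.

21.81 mass %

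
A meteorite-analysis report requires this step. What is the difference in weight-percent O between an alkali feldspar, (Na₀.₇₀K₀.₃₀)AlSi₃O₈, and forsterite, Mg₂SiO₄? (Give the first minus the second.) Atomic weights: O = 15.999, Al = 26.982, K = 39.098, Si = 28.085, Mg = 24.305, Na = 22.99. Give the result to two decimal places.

O in (Na₀.₇₀K₀.₃₀)AlSi₃O₈: molar mass 267.051 g/mol; 8×15.999 = 127.992 g → 47.93 wt%.
O in Mg₂SiO₄: molar mass 140.691 g/mol; 4×15.999 = 63.996 g → 45.49 wt%.
Difference = 47.93 − 45.49 = 2.44 percentage points.

2.44 percentage points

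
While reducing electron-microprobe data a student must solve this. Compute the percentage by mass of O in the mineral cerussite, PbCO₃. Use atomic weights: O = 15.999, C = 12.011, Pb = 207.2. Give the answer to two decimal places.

17.96 weight percent

Molar mass of PbCO₃: 1·207.2 + 1·12.011 + 3·15.999 = 267.208 g/mol.
Mass of O per formula unit: 3 × 15.999 = 47.997 g.
Weight fraction O = 47.997 / 267.208 = 0.1796.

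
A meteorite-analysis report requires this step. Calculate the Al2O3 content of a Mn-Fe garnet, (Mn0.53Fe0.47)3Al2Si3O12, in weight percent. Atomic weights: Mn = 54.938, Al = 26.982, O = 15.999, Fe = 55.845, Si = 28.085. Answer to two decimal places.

20.54 wt%

Formula mass = 496.300 g/mol.
2 Al → 1.0000 mol Al2O3 per formula unit; M(Al2O3) = 101.961, so Al2O3 mass = 101.961 g.
101.961/496.300 × 100 = 20.54 wt%.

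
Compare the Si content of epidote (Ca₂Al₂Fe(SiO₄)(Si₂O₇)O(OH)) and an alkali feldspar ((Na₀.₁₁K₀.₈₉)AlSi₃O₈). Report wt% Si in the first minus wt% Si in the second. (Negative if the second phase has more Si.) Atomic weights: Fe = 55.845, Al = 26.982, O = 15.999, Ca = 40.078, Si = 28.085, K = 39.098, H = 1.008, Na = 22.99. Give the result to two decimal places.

M(Ca₂Al₂Fe(SiO₄)(Si₂O₇)O(OH)) = 483.215 g/mol, so wt% Si = 84.255/483.215 × 100 = 17.44%.
M((Na₀.₁₁K₀.₈₉)AlSi₃O₈) = 276.555 g/mol, so wt% Si = 84.255/276.555 × 100 = 30.47%.
17.44 − 30.47 = -13.03 pp.

-13.03 percentage points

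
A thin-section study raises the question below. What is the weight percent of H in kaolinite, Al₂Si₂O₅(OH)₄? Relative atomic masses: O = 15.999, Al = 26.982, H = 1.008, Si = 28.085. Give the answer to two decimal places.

Formula mass = 2*26.982 + 2*28.085 + 9*15.999 + 4*1.008 = 258.157 g/mol, of which 4.032 g is H.
So H makes up 4.032/258.157 = 0.0156 of the mass, i.e. 1.56%.

1.56 wt%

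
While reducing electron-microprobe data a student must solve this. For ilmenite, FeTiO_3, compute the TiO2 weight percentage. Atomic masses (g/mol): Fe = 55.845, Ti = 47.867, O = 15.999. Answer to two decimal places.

52.64 wt%

Formula mass = 151.709 g/mol.
1 Ti → 1.0000 mol TiO2 per formula unit; M(TiO2) = 79.865, so TiO2 mass = 79.865 g.
79.865/151.709 × 100 = 52.64 wt%.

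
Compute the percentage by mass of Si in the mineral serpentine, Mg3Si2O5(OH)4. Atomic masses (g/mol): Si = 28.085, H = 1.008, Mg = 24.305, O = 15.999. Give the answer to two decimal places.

M(Mg3Si2O5(OH)4) = 277.108 g/mol.
Si contributes 2 × 28.085 = 56.170 g per mole.
56.170/277.108 = 0.2027 → 20.27%.

20.27 mass %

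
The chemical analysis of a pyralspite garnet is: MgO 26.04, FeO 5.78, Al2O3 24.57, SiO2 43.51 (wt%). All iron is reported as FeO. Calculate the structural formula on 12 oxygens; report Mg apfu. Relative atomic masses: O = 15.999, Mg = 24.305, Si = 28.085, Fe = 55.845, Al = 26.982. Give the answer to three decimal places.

2.676 Mg apfu

MgO: 26.04/40.304 = 0.64609 mol → 0.64609 mol Mg, 0.64609 mol O.
FeO: 5.78/71.844 = 0.08045 mol → 0.08045 mol Fe, 0.08045 mol O.
Al2O3: 24.57/101.961 = 0.24097 mol → 0.48194 mol Al, 0.72291 mol O.
SiO2: 43.51/60.083 = 0.72416 mol → 0.72416 mol Si, 1.44832 mol O.
Total oxygen = 2.89777 mol. Normalization factor = 12/2.89777 = 4.14112.
Mg per 12 O = 0.64609 × 4.14112 = 2.676.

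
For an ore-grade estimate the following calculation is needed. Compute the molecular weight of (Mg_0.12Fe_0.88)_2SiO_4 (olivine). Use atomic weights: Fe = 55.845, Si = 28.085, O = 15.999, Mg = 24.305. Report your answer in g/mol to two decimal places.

M = 0.24(24.305) + 1.76(55.845) + 1(28.085) + 4(15.999)

196.20 g/mol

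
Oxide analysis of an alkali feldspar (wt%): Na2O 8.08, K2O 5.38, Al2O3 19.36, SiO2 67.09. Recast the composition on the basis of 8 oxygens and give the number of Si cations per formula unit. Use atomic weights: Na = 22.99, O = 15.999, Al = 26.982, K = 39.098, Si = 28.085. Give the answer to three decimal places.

2.987 Si apfu

Na2O (M=61.979): mol = 0.13037; Na = 0.26074, O = 0.13037.
K2O (M=94.195): mol = 0.05712; K = 0.11424, O = 0.05712.
Al2O3 (M=101.961): mol = 0.18988; Al = 0.37976, O = 0.56964.
SiO2 (M=60.083): mol = 1.11662; Si = 1.11662, O = 2.23324.
ΣO = 2.99037; factor = 8/ΣO = 2.67525.
Si apfu = 1.11662 × 2.67525 = 2.987.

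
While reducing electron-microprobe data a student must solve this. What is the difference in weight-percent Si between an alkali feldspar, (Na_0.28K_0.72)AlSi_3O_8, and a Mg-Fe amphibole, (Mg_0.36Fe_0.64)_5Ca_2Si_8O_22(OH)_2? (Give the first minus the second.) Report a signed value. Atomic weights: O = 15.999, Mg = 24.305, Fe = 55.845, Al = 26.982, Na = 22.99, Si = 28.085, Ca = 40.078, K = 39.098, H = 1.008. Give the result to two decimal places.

6.17 percentage points

First mineral: 84.255 g Si in 273.817 g formula = 30.77 wt% Si.
Second mineral: 224.680 g Si in 913.281 g formula = 24.60 wt% Si.
30.77% − 24.60% gives a difference of 6.17 percentage points.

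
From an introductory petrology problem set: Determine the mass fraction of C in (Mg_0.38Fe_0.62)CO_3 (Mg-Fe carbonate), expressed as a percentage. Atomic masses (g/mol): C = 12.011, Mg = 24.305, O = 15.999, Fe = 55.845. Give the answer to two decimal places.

11.56 mass %

Molar mass of (Mg_0.38Fe_0.62)CO_3: 0.38·24.305 + 0.62·55.845 + 1·12.011 + 3·15.999 = 103.868 g/mol.
Mass of C per formula unit: 1 × 12.011 = 12.011 g.
Weight fraction C = 12.011 / 103.868 = 0.1156.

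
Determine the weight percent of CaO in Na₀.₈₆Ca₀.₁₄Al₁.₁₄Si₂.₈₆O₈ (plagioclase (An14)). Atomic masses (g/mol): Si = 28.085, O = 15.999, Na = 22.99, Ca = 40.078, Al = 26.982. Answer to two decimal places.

2.97 wt%

M(Na₀.₈₆Ca₀.₁₄Al₁.₁₄Si₂.₈₆O₈) = 264.457 g/mol; M(CaO) = 56.077 g/mol.
Moles CaO per formula unit = 0.14 Ca ÷ 1 = 0.1400.
CaO fraction = (0.1400 × 56.077) / 264.457 = 7.851/264.457 = 0.0297.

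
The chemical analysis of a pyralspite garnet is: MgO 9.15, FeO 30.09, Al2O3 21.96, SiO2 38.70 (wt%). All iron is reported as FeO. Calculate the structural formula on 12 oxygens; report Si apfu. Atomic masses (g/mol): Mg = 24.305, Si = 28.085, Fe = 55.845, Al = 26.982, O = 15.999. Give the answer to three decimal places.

2.996 Si apfu

MgO (M=40.304): mol = 0.22702; Mg = 0.22702, O = 0.22702.
FeO (M=71.844): mol = 0.41882; Fe = 0.41882, O = 0.41882.
Al2O3 (M=101.961): mol = 0.21538; Al = 0.43076, O = 0.64614.
SiO2 (M=60.083): mol = 0.64411; Si = 0.64411, O = 1.28822.
ΣO = 2.58020; factor = 12/ΣO = 4.65080.
Si apfu = 0.64411 × 4.65080 = 2.996.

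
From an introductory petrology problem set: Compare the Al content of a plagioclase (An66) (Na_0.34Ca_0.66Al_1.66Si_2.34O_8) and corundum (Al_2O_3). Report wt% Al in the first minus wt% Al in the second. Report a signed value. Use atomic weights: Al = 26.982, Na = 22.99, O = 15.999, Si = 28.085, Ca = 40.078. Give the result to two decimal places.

-36.51 percentage points

M(Na_0.34Ca_0.66Al_1.66Si_2.34O_8) = 272.769 g/mol, so wt% Al = 44.790/272.769 × 100 = 16.42%.
M(Al_2O_3) = 101.961 g/mol, so wt% Al = 53.964/101.961 × 100 = 52.93%.
16.42 − 52.93 = -36.51 pp.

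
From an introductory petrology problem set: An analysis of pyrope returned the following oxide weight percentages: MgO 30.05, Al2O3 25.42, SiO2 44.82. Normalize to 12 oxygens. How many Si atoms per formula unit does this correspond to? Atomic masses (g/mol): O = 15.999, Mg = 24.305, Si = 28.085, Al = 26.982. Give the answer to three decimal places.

MgO (M=40.304): mol = 0.74558; Mg = 0.74558, O = 0.74558.
Al2O3 (M=101.961): mol = 0.24931; Al = 0.49862, O = 0.74793.
SiO2 (M=60.083): mol = 0.74597; Si = 0.74597, O = 1.49194.
ΣO = 2.98545; factor = 12/ΣO = 4.01949.
Si apfu = 0.74597 × 4.01949 = 2.998.

2.998 Si apfu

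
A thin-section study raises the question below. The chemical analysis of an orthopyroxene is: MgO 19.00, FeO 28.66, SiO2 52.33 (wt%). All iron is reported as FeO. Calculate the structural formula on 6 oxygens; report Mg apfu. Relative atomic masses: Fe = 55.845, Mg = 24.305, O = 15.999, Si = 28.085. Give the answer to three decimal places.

1.083 Mg apfu

MgO: 19.00/40.304 = 0.47142 mol → 0.47142 mol Mg, 0.47142 mol O.
FeO: 28.66/71.844 = 0.39892 mol → 0.39892 mol Fe, 0.39892 mol O.
SiO2: 52.33/60.083 = 0.87096 mol → 0.87096 mol Si, 1.74192 mol O.
Total oxygen = 2.61226 mol. Normalization factor = 6/2.61226 = 2.29686.
Mg per 6 O = 0.47142 × 2.29686 = 1.083.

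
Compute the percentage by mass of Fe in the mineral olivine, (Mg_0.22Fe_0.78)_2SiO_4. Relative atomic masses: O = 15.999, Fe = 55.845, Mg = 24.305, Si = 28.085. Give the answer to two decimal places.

45.88 mass %

Molar mass of (Mg_0.22Fe_0.78)_2SiO_4: 0.44*24.305 + 1.56*55.845 + 1*28.085 + 4*15.999 = 189.893 g/mol.
Mass of Fe per formula unit: 1.56 × 55.845 = 87.118 g.
Weight fraction Fe = 87.118 / 189.893 = 0.4588.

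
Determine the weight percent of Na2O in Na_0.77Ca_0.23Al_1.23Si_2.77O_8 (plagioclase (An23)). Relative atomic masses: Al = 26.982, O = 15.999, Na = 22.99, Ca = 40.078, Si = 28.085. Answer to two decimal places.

M(Na_0.77Ca_0.23Al_1.23Si_2.77O_8) = 265.896 g/mol; M(Na2O) = 61.979 g/mol.
Moles Na2O per formula unit = 0.77 Na ÷ 2 = 0.3850.
Na2O fraction = (0.3850 × 61.979) / 265.896 = 23.862/265.896 = 0.0897.

8.97 wt%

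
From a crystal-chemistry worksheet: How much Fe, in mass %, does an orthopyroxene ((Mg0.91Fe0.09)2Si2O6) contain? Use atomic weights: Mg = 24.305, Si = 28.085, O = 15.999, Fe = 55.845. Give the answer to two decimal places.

4.87 mass %

M((Mg0.91Fe0.09)2Si2O6) = 206.451 g/mol.
Fe contributes 0.18 × 55.845 = 10.052 g per mole.
10.052/206.451 = 0.0487 → 4.87%.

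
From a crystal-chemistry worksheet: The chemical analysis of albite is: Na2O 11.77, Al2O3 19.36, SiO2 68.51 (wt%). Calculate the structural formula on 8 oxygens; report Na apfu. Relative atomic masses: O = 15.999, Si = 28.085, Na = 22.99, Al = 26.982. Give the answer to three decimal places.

11.77 wt% Na2O ÷ 61.979 g/mol = 0.18990 mol, giving 0.37980 Na and 0.18990 O.
19.36 wt% Al2O3 ÷ 101.961 g/mol = 0.18988 mol, giving 0.37976 Al and 0.56964 O.
68.51 wt% SiO2 ÷ 60.083 g/mol = 1.14026 mol, giving 1.14026 Si and 2.28052 O.
Oxygen sums to 3.04006; scaling by 8/3.04006 = 2.63153 puts the formula on 8 O.
Na: 0.37980 × 2.63153 = 0.999 atoms per formula unit.

0.999 Na apfu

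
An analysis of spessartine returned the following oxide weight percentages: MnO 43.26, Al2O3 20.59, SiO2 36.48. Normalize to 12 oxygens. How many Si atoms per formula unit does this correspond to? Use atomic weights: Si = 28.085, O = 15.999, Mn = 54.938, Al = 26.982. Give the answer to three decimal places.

43.26 wt% MnO ÷ 70.937 g/mol = 0.60984 mol, giving 0.60984 Mn and 0.60984 O.
20.59 wt% Al2O3 ÷ 101.961 g/mol = 0.20194 mol, giving 0.40388 Al and 0.60582 O.
36.48 wt% SiO2 ÷ 60.083 g/mol = 0.60716 mol, giving 0.60716 Si and 1.21432 O.
Oxygen sums to 2.42998; scaling by 12/2.42998 = 4.93831 puts the formula on 12 O.
Si: 0.60716 × 4.93831 = 2.998 atoms per formula unit.

2.998 Si apfu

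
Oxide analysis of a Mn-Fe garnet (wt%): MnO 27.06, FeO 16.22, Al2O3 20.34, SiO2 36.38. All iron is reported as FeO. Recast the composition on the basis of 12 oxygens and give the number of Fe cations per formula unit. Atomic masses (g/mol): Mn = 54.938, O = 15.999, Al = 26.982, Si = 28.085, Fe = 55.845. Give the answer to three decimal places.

MnO (M=70.937): mol = 0.38147; Mn = 0.38147, O = 0.38147.
FeO (M=71.844): mol = 0.22577; Fe = 0.22577, O = 0.22577.
Al2O3 (M=101.961): mol = 0.19949; Al = 0.39898, O = 0.59847.
SiO2 (M=60.083): mol = 0.60550; Si = 0.60550, O = 1.21100.
ΣO = 2.41671; factor = 12/ΣO = 4.96543.
Fe apfu = 0.22577 × 4.96543 = 1.121.

1.121 Fe apfu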